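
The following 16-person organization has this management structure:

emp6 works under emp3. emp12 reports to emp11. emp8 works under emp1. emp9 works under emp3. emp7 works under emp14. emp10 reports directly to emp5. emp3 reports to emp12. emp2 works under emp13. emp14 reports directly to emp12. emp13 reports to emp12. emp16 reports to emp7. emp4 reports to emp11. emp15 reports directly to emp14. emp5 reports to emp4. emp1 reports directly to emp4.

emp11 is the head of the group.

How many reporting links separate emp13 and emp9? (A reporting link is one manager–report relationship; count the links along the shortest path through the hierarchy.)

emp13 is 1 level below emp12, and emp9 is 2 levels below emp12 (their lowest common manager). The shortest path runs up from emp13 to emp12 and back down to emp9: 1 + 2 = 3 links.

3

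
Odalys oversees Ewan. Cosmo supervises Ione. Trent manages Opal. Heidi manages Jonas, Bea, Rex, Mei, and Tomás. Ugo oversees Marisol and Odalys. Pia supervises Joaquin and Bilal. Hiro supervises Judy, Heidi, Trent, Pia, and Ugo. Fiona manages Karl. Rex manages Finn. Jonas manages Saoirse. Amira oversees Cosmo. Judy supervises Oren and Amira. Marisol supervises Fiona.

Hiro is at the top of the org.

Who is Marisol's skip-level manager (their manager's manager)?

Marisol reports to Ugo, and Ugo reports to Hiro. So Marisol's skip-level manager is Hiro.

Hiro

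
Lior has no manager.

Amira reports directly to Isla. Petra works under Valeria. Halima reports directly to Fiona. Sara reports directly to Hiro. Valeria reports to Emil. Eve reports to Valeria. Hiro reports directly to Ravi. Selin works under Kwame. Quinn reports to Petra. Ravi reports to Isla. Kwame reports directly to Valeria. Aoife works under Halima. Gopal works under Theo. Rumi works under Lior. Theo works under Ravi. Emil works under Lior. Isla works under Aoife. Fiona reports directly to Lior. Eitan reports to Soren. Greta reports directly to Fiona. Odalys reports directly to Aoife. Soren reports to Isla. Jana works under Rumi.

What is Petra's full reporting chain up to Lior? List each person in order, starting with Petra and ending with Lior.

Petra -> Valeria -> Emil -> Lior

Petra reports to Valeria. Valeria reports to Emil. Emil reports to Lior. Lior is at the top.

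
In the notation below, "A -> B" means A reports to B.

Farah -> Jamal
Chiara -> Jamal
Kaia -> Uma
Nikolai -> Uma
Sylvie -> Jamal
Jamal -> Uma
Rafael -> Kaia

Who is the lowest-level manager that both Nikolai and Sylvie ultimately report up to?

Nikolai's chain of managers is Uma. Sylvie's chain of managers is Jamal, Uma. The first manager that appears in both chains is Uma.

Uma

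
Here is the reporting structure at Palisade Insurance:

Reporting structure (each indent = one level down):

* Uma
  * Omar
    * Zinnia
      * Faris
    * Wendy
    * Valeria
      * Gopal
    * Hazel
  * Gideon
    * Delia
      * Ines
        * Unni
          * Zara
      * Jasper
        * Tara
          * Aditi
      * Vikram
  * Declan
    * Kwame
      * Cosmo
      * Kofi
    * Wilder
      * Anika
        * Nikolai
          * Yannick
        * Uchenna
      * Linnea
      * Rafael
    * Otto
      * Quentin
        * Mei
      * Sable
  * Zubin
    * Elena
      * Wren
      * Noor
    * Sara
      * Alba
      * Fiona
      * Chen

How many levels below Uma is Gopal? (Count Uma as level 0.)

Chain from Gopal up to Uma: Gopal → Valeria → Omar → Uma. That is 3 steps up, so Gopal is 3 levels below Uma.

3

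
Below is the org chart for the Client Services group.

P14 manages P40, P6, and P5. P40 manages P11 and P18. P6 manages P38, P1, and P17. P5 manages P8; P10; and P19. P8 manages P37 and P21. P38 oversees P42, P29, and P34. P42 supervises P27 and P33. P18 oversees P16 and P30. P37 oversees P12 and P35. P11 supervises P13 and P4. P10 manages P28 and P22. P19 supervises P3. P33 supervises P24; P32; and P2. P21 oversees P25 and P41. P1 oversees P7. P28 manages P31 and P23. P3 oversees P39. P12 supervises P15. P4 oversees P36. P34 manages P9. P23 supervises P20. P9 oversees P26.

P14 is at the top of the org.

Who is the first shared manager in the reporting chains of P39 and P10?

P5

P39's chain of managers is P3, P19, P5, P14. P10's chain of managers is P5, P14. The first manager that appears in both chains is P5.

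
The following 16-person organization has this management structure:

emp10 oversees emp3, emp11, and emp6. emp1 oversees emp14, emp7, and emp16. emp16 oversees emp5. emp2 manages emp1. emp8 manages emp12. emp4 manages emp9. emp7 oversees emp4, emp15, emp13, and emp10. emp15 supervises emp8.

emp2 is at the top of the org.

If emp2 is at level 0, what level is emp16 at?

Chain from emp16 up to emp2: emp16 → emp1 → emp2. That is 2 steps up, so emp16 is 2 levels below emp2.

2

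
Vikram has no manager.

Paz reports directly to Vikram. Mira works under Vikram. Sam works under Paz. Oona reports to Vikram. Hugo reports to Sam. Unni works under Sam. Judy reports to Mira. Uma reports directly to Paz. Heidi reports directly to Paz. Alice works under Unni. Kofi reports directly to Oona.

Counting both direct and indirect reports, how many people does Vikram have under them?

Vikram directly manages Paz, Mira, Oona. Under Paz: Heidi, Uma, Sam, Unni, Alice, Hugo (6). Under Mira: Judy (1). Under Oona: Kofi (1). So Vikram's organization is 3 direct reports plus everyone under them: 7 + 2 + 2 = 11.

11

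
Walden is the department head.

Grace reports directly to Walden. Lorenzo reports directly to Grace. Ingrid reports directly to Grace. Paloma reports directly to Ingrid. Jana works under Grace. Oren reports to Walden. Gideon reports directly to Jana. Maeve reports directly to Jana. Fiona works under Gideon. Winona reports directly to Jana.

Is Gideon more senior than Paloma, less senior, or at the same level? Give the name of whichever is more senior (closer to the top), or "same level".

Both Gideon and Paloma are 3 levels below Walden.

same level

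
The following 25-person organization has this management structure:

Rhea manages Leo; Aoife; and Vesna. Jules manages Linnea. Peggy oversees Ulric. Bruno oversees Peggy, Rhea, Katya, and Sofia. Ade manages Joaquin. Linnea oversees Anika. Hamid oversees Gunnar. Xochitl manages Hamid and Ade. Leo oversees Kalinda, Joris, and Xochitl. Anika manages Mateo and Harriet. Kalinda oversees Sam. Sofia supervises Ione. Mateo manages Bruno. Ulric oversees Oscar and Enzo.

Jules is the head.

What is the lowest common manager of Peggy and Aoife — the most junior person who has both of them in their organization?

Bruno

Peggy's chain of managers is Bruno, Mateo, Anika, Linnea, Jules. Aoife's chain of managers is Rhea, Bruno, Mateo, Anika, Linnea, Jules. The first manager that appears in both chains is Bruno.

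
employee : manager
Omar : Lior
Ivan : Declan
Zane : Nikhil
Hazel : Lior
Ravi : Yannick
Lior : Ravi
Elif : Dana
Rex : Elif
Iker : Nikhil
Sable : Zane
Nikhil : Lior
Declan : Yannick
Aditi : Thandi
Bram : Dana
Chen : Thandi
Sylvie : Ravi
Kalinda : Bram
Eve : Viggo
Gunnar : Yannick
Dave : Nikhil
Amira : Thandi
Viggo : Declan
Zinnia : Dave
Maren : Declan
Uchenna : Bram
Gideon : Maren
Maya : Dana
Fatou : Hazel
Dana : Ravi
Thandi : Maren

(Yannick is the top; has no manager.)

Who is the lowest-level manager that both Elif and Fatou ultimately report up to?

Ravi

Elif's chain of managers is Dana, Ravi, Yannick. Fatou's chain of managers is Hazel, Lior, Ravi, Yannick. The first manager that appears in both chains is Ravi.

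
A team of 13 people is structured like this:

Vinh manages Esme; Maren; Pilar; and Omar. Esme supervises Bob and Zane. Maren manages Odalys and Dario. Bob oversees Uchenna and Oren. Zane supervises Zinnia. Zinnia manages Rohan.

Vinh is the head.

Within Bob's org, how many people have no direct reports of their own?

2

The people in Bob's organization with no one reporting to them are Oren, Uchenna. That is 2.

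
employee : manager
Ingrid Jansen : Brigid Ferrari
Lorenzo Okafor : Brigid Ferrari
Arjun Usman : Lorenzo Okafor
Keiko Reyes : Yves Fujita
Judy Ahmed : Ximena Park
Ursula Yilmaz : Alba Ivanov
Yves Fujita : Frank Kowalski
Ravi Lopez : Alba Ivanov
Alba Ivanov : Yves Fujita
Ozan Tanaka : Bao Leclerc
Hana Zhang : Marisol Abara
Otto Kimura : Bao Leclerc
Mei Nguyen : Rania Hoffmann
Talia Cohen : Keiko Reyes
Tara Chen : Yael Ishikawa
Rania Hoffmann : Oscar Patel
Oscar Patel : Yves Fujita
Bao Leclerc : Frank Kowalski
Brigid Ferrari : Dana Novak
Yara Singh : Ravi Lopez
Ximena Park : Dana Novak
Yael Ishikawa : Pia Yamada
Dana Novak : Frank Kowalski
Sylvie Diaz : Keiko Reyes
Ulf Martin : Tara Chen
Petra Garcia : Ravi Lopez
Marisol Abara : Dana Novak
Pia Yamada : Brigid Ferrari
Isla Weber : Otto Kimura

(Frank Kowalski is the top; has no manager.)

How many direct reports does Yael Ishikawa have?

Yael Ishikawa directly manages Tara Chen. That is 1 direct report.

1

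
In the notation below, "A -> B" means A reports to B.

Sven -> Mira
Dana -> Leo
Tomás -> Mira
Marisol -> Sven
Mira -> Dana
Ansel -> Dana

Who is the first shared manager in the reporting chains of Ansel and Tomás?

Dana

Ansel's chain of managers is Dana, Leo. Tomás's chain of managers is Mira, Dana, Leo. The first manager that appears in both chains is Dana.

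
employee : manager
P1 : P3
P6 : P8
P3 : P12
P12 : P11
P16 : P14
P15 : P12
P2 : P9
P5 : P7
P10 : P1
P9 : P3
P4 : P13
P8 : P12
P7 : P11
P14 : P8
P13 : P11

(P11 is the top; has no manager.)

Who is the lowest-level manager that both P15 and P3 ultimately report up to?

P12

P15's chain of managers is P12, P11. P3's chain of managers is P12, P11. The first manager that appears in both chains is P12.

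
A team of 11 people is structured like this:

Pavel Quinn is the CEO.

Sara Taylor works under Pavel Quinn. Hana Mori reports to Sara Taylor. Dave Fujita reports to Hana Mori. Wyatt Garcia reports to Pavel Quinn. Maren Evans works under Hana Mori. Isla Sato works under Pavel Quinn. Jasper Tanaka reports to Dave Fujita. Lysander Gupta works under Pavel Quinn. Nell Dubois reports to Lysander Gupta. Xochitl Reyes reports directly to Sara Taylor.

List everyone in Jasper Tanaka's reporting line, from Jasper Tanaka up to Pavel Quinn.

Jasper Tanaka -> Dave Fujita -> Hana Mori -> Sara Taylor -> Pavel Quinn

Jasper Tanaka reports to Dave Fujita. Dave Fujita reports to Hana Mori. Hana Mori reports to Sara Taylor. Sara Taylor reports to Pavel Quinn. Pavel Quinn is at the top.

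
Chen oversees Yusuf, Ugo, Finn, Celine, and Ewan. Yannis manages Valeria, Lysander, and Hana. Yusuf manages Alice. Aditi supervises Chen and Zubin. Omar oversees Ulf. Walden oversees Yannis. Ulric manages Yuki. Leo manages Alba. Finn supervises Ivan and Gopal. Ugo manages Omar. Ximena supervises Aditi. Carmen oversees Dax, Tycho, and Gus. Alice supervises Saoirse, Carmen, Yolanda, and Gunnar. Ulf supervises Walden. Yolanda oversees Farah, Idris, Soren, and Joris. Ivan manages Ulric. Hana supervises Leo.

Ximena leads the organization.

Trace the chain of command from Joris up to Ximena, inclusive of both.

Joris reports to Yolanda. Yolanda reports to Alice. Alice reports to Yusuf. Yusuf reports to Chen. Chen reports to Aditi. Aditi reports to Ximena. Ximena is at the top.

Joris -> Yolanda -> Alice -> Yusuf -> Chen -> Aditi -> Ximena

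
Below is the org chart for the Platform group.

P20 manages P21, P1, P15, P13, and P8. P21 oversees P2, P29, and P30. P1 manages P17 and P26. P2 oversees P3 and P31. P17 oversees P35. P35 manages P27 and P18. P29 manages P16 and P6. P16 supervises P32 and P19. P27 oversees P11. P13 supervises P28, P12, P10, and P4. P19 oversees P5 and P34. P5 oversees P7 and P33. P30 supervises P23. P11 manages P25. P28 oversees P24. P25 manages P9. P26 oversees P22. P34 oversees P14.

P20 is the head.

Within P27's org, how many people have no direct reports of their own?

1

The only person in P27's organization with no one reporting to them is P9. That is 1.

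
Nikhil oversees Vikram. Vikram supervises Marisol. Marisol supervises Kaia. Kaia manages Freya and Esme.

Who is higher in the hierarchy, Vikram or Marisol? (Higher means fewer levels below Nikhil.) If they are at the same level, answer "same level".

Vikram

Vikram is 1 level below Nikhil; Marisol is 2. Vikram is higher.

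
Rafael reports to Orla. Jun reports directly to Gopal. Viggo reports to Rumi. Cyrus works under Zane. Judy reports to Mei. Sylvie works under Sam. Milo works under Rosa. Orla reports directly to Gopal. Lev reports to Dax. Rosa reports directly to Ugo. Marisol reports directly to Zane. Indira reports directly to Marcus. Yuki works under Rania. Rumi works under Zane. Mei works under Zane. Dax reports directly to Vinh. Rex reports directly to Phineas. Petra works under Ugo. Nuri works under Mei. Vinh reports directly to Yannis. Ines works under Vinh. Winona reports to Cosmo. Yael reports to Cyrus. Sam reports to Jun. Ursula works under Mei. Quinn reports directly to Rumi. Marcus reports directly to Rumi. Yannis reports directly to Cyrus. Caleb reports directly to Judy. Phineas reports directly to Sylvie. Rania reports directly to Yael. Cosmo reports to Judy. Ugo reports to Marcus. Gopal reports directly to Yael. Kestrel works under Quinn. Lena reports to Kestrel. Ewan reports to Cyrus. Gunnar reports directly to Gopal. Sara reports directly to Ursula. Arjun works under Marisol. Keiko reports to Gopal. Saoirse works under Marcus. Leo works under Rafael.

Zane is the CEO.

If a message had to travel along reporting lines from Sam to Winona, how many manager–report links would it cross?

Sam is 5 levels below Zane, and Winona is 4 levels below Zane (their lowest common manager). The shortest path runs up from Sam to Zane and back down to Winona: 5 + 4 = 9 links.

9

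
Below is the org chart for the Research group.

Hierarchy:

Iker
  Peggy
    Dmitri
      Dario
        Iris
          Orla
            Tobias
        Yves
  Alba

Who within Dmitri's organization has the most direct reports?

Dario

Direct-report counts within Dmitri's organization: Dmitri has 1; Dario has 2; Iris has 1; Orla has 1. The largest is 2, held by Dario.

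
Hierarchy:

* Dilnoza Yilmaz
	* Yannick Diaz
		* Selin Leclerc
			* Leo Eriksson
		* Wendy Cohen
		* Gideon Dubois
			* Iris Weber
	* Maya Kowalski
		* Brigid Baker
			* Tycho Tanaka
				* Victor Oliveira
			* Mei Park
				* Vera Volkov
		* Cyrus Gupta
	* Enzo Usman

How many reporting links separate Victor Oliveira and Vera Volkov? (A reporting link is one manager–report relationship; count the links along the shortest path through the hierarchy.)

4

Victor Oliveira is 2 levels below Brigid Baker, and Vera Volkov is 2 levels below Brigid Baker (their lowest common manager). The shortest path runs up from Victor Oliveira to Brigid Baker and back down to Vera Volkov: 2 + 2 = 4 links.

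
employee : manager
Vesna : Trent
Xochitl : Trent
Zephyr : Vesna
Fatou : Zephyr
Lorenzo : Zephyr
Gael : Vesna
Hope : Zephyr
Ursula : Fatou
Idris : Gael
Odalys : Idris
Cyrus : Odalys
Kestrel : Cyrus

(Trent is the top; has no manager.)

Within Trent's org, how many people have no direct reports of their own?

The people in Trent's organization with no one reporting to them are Xochitl, Kestrel, Hope, Lorenzo, Ursula. That is 5.

5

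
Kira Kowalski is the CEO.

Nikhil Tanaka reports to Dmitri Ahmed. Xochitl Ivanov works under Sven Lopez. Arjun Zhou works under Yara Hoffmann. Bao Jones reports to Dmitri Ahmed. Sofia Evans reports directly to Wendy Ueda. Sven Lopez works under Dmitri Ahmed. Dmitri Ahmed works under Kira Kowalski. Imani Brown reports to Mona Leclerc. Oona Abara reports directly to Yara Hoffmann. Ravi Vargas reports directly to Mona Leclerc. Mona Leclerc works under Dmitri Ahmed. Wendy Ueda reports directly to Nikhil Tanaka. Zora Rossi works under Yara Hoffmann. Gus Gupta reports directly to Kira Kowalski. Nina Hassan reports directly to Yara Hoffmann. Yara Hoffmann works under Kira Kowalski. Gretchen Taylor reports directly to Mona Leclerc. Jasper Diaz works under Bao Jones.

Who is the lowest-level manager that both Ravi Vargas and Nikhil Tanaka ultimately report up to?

Ravi Vargas's chain of managers is Mona Leclerc, Dmitri Ahmed, Kira Kowalski. Nikhil Tanaka's chain of managers is Dmitri Ahmed, Kira Kowalski. The first manager that appears in both chains is Dmitri Ahmed.

Dmitri Ahmed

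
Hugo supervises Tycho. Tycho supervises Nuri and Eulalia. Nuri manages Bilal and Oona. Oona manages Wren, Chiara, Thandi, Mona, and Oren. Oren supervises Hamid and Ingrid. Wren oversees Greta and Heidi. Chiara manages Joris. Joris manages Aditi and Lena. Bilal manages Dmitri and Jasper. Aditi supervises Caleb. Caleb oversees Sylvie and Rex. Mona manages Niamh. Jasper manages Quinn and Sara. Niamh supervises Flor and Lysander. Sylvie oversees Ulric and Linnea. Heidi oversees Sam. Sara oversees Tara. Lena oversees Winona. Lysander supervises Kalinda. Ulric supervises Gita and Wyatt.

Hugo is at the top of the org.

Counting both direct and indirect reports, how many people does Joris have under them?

10

Joris directly manages Aditi, Lena. Under Aditi: Caleb, Rex, Sylvie, Linnea, Ulric, Wyatt, Gita (7). Under Lena: Winona (1). So Joris's organization is 2 direct reports plus everyone under them: 8 + 2 = 10.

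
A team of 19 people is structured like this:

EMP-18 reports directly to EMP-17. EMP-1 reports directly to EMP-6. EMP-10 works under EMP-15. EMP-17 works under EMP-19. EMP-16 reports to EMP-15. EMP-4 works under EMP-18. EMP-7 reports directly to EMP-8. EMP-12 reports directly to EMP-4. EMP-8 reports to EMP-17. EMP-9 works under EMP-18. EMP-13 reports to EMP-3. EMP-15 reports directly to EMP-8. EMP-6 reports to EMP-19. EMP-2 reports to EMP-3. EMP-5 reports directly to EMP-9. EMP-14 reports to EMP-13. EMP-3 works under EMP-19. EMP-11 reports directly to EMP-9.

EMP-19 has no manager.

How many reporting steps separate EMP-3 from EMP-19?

Chain from EMP-3 up to EMP-19: EMP-3 → EMP-19. That is 1 step up, so EMP-3 is 1 level below EMP-19.

1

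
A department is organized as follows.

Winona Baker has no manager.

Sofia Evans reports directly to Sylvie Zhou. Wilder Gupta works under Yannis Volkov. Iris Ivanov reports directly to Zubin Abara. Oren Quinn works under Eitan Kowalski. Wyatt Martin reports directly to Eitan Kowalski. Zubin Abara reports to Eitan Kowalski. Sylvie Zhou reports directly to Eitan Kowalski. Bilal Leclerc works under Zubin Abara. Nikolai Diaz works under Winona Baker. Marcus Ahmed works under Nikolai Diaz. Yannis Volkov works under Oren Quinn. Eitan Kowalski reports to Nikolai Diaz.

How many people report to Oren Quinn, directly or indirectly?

2

Oren Quinn directly manages Yannis Volkov. Under Yannis Volkov: Wilder Gupta (1). That's 2 in total.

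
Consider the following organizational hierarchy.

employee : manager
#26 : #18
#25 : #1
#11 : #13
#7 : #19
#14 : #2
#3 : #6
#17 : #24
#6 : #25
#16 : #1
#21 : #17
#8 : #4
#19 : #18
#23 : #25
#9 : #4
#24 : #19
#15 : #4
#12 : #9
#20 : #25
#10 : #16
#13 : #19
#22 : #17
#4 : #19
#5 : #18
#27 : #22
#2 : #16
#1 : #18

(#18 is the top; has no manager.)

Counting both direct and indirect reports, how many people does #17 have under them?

3

#17 directly manages #21, #22. #21 has no reports. Under #22: #27 (1). So #17's organization is 2 direct reports plus everyone under them: 1 + 2 = 3.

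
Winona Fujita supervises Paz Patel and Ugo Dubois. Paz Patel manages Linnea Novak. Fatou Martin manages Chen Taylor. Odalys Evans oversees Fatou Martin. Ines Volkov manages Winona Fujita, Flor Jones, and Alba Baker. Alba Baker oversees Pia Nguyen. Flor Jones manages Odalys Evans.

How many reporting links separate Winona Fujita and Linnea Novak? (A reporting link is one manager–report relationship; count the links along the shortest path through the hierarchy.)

Linnea Novak is in Winona Fujita's organization: the chain from Linnea Novak up to Winona Fujita is Linnea Novak → Paz Patel → Winona Fujita, which is 2 links.

2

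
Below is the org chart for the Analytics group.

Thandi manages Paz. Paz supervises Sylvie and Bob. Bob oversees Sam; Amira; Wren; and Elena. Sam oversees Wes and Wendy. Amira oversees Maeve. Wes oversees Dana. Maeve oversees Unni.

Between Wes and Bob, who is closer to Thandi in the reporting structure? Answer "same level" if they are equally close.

Bob

Wes is 4 levels below Thandi; Bob is 2. Bob is higher.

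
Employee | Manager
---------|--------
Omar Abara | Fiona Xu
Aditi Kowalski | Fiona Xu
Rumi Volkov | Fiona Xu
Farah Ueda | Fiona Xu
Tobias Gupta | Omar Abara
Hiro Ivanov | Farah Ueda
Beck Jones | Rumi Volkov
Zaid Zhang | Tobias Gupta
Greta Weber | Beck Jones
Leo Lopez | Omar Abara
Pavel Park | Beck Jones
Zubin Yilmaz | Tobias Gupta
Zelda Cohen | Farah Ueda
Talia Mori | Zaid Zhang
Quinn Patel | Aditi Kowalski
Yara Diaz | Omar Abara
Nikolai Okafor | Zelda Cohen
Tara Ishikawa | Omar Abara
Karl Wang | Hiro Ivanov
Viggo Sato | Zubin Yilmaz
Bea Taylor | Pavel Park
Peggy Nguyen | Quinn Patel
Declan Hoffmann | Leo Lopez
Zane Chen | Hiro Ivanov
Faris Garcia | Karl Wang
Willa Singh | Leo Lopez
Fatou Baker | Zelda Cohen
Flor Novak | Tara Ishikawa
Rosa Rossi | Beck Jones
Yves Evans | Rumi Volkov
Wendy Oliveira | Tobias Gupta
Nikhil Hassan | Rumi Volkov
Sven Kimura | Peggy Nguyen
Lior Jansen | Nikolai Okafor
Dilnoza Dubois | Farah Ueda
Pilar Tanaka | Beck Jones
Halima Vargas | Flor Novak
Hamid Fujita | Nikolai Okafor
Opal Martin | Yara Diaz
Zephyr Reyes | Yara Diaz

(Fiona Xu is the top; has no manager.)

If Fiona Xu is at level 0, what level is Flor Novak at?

Chain from Flor Novak up to Fiona Xu: Flor Novak → Tara Ishikawa → Omar Abara → Fiona Xu. That is 3 steps up, so Flor Novak is 3 levels below Fiona Xu.

3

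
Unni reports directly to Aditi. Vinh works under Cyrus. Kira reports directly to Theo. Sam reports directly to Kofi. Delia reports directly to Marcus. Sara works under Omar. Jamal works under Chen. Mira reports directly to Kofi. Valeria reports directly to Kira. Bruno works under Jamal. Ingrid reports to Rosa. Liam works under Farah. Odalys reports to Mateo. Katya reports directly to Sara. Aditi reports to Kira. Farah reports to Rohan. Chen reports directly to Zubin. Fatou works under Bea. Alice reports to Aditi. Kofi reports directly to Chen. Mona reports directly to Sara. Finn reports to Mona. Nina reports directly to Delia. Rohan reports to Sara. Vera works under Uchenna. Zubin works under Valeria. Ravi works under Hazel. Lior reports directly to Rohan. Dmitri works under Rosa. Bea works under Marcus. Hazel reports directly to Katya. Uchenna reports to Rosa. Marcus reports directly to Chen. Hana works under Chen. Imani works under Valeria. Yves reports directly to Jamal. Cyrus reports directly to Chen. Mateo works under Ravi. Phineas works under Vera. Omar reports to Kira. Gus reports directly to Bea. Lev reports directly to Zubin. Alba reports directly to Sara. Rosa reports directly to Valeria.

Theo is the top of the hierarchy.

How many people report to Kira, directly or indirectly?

43

Kira directly manages Aditi, Valeria, Omar. Under Aditi: Alice, Unni (2). Under Valeria: Imani, Zubin, Chen, Cyrus, Vinh, Kofi, Sam, Mira, Hana, Jamal, Bruno, Yves, Marcus, Delia, Nina, Bea, Fatou, Gus, Lev, Rosa, Uchenna, Vera, Phineas, Dmitri, Ingrid (25). Under Omar: Sara, Alba, Mona, Finn, Rohan, Farah, Liam, Lior, Katya, Hazel, Ravi, Mateo, Odalys (13). So Kira's organization is 3 direct reports plus everyone under them: 3 + 26 + 14 = 43.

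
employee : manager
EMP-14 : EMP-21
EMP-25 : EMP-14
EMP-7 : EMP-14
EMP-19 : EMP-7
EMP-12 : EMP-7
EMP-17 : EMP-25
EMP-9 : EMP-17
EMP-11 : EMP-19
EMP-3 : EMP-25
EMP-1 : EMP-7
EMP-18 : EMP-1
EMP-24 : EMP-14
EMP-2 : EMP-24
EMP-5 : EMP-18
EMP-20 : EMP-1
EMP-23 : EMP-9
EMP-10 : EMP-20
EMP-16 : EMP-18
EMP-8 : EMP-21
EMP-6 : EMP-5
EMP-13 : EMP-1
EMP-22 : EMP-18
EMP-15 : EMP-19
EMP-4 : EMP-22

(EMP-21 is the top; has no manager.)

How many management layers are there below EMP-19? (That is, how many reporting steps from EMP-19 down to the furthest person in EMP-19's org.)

1

The longest chain under EMP-19 runs EMP-19 → EMP-15, which is 1 level below EMP-19.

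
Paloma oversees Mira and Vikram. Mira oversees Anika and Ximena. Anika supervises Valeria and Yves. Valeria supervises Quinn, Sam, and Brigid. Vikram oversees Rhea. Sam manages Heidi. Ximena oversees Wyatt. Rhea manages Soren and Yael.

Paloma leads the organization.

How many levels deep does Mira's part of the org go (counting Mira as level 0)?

The longest chain under Mira runs Mira → Anika → Valeria → Sam → Heidi, which is 4 levels below Mira.

4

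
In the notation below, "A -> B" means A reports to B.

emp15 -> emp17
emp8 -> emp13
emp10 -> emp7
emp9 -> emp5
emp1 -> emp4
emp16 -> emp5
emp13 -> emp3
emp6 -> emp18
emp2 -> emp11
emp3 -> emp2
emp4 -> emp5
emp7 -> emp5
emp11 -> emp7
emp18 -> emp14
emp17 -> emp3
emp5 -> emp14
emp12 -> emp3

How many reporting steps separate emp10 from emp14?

Chain from emp10 up to emp14: emp10 → emp7 → emp5 → emp14. That is 3 steps up, so emp10 is 3 levels below emp14.

3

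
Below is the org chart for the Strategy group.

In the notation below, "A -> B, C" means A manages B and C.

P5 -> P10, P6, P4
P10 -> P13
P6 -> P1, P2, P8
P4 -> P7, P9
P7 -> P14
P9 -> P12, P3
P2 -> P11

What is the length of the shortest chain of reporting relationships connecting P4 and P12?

2

P12 is in P4's organization: the chain from P12 up to P4 is P12 → P9 → P4, which is 2 links.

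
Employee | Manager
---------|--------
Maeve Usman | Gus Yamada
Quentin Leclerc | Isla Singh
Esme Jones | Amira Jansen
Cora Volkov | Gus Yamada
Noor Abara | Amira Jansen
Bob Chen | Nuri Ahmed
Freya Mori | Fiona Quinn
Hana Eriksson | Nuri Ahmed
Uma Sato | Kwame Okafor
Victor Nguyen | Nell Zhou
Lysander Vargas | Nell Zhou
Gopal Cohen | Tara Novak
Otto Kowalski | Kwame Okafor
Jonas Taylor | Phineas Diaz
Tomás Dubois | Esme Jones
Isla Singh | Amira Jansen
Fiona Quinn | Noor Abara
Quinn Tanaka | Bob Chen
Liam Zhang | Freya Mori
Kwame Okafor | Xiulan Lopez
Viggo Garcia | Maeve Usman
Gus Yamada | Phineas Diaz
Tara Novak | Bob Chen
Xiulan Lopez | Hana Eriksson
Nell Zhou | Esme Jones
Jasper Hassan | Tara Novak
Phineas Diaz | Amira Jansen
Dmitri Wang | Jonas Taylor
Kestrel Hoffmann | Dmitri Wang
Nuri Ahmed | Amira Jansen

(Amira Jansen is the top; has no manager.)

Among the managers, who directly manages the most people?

Amira Jansen

Direct-report counts: Amira Jansen has 5; Isla Singh has 1; Nuri Ahmed has 2; Bob Chen has 2; Tara Novak has 2; Hana Eriksson has 1; Xiulan Lopez has 1; Kwame Okafor has 2; Phineas Diaz has 2; Jonas Taylor has 1; Dmitri Wang has 1; Gus Yamada has 2; Maeve Usman has 1; Noor Abara has 1; Fiona Quinn has 1; Freya Mori has 1; Esme Jones has 2; Nell Zhou has 2. The largest is 5, held by Amira Jansen.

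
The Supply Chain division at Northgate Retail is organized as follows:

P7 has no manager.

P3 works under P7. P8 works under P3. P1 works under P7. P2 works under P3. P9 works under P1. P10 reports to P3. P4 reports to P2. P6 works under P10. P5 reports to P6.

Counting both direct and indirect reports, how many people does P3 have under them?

P3 directly manages P8, P2, P10. P8 has no reports. Under P2: P4 (1). Under P10: P6, P5 (2). So P3's organization is 3 direct reports plus everyone under them: 1 + 2 + 3 = 6.

6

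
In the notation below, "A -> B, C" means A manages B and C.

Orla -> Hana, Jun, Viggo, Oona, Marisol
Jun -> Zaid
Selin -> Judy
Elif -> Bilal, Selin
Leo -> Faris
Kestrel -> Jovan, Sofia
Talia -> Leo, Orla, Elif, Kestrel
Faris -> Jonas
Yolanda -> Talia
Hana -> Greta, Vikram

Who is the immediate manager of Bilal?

Elif

Bilal reports directly to Elif.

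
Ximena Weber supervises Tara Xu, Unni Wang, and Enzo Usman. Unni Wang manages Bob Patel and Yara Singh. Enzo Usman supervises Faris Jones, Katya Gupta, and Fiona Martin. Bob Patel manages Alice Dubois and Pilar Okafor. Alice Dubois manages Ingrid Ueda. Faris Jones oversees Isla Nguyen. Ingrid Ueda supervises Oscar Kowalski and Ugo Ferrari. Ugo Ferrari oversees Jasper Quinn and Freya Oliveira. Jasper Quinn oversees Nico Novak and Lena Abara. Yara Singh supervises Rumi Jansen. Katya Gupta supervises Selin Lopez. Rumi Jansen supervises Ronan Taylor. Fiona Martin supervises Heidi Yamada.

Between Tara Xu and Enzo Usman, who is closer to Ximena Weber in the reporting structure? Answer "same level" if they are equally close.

same level

Both Tara Xu and Enzo Usman are 1 level below Ximena Weber.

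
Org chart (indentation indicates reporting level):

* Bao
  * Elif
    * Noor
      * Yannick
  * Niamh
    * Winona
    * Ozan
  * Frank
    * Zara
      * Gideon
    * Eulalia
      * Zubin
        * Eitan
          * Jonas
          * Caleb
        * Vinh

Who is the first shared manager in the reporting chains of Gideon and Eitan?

Frank

Gideon's chain of managers is Zara, Frank, Bao. Eitan's chain of managers is Zubin, Eulalia, Frank, Bao. The first manager that appears in both chains is Frank.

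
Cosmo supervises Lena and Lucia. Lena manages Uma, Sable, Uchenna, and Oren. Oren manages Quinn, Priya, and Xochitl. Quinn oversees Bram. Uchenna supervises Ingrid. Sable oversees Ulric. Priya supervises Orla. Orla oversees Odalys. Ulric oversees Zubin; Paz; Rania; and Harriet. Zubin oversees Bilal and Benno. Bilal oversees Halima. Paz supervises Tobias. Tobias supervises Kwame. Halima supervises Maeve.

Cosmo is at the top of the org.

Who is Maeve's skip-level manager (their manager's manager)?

Bilal

Maeve reports to Halima, and Halima reports to Bilal. So Maeve's skip-level manager is Bilal.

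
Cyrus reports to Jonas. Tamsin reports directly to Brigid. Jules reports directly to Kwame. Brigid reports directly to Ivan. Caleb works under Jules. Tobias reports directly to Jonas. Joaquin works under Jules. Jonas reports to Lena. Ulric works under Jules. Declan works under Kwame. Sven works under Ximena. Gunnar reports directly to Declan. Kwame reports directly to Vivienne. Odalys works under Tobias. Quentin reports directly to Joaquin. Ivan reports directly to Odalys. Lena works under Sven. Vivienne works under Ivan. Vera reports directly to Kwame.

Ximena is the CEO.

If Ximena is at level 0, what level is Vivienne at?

7

Chain from Vivienne up to Ximena: Vivienne → Ivan → Odalys → Tobias → Jonas → Lena → Sven → Ximena. That is 7 steps up, so Vivienne is 7 levels below Ximena.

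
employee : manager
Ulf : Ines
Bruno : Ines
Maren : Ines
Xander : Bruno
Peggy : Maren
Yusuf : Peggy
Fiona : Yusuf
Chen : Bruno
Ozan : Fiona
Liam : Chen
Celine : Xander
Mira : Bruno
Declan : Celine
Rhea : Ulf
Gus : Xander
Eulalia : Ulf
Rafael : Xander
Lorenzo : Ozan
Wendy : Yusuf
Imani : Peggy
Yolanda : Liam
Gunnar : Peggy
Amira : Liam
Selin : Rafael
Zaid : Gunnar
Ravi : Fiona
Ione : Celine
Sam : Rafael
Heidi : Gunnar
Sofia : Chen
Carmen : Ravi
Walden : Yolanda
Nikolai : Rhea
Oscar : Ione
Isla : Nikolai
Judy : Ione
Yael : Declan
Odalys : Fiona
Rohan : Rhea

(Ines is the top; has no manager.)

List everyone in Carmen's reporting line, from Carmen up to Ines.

Carmen -> Ravi -> Fiona -> Yusuf -> Peggy -> Maren -> Ines

Carmen reports to Ravi. Ravi reports to Fiona. Fiona reports to Yusuf. Yusuf reports to Peggy. Peggy reports to Maren. Maren reports to Ines. Ines is at the top.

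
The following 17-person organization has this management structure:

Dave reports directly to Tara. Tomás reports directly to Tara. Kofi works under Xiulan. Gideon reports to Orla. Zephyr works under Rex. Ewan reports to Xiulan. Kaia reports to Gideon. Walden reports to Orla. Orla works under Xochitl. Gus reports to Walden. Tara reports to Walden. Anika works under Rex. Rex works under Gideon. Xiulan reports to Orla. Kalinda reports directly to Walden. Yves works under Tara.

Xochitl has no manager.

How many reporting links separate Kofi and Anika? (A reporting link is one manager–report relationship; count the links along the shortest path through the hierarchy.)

Kofi is 2 levels below Orla, and Anika is 3 levels below Orla (their lowest common manager). The shortest path runs up from Kofi to Orla and back down to Anika: 2 + 3 = 5 links.

5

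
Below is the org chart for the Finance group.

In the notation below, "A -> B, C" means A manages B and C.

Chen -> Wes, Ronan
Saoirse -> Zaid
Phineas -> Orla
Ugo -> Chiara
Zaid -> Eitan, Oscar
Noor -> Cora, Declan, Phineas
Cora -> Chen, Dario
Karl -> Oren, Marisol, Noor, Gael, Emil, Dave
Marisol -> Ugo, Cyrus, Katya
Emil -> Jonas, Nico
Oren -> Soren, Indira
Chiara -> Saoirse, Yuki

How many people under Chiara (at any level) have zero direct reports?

3

The people in Chiara's organization with no one reporting to them are Yuki, Oscar, Eitan. That is 3.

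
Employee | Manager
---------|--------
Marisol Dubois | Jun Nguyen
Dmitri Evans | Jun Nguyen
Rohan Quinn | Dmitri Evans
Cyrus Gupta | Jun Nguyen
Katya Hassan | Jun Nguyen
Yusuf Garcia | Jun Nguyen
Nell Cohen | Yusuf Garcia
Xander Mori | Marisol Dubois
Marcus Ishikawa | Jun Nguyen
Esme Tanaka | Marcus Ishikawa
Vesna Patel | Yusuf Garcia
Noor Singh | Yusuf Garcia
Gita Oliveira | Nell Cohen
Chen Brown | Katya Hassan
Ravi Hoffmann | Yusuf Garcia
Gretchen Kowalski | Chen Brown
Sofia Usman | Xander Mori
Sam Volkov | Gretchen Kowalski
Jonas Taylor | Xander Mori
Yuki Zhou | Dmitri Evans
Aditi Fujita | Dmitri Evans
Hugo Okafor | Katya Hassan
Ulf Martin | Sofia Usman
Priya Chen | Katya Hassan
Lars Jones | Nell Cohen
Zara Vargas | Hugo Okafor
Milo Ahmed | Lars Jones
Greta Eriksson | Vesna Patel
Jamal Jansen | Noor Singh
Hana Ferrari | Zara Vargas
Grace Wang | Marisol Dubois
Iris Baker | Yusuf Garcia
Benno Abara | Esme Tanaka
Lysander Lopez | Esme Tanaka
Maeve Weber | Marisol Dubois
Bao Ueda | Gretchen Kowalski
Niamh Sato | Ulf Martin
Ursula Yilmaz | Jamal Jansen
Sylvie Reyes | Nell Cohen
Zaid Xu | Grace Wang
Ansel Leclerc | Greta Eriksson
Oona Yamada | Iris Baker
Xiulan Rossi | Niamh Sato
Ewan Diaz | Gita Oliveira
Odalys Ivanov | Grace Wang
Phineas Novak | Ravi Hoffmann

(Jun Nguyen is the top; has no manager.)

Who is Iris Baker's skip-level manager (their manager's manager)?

Jun Nguyen

Iris Baker reports to Yusuf Garcia, and Yusuf Garcia reports to Jun Nguyen. So Iris Baker's skip-level manager is Jun Nguyen.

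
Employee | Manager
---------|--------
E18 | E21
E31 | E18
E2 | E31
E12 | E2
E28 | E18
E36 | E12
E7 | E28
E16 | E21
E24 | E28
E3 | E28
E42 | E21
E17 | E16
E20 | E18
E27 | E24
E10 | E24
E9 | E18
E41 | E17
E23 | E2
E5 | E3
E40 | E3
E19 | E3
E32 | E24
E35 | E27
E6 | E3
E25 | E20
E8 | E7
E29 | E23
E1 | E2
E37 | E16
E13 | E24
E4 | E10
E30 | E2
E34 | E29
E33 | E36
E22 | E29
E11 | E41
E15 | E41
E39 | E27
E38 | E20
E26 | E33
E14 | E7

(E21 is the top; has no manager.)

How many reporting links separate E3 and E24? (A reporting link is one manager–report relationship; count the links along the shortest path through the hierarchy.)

2

E3 is 1 level below E28, and E24 is 1 level below E28 (their lowest common manager). The shortest path runs up from E3 to E28 and back down to E24: 1 + 1 = 2 links.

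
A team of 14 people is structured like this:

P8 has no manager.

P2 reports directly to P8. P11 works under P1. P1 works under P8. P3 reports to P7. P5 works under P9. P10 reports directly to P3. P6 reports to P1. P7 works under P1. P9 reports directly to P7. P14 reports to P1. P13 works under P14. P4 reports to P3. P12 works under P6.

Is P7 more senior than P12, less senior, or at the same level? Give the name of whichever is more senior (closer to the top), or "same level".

P7 is 2 levels below P8; P12 is 3. P7 is higher.

P7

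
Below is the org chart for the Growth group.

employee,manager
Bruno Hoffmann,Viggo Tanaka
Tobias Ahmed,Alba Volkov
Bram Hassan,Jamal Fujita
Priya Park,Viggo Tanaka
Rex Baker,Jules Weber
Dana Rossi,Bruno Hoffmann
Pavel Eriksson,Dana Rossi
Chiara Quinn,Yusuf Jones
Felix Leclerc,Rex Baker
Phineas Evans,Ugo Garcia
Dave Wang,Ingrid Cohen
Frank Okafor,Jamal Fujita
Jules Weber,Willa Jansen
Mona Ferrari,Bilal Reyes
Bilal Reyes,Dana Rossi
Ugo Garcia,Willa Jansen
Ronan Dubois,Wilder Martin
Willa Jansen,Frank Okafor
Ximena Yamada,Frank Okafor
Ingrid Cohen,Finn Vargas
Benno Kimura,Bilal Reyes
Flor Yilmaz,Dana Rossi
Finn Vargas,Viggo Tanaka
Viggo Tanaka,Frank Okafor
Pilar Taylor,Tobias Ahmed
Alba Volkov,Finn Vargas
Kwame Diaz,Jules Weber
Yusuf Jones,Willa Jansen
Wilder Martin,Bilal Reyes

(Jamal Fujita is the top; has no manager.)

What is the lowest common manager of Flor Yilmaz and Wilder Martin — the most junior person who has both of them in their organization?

Dana Rossi

Flor Yilmaz's chain of managers is Dana Rossi, Bruno Hoffmann, Viggo Tanaka, Frank Okafor, Jamal Fujita. Wilder Martin's chain of managers is Bilal Reyes, Dana Rossi, Bruno Hoffmann, Viggo Tanaka, Frank Okafor, Jamal Fujita. The first manager that appears in both chains is Dana Rossi.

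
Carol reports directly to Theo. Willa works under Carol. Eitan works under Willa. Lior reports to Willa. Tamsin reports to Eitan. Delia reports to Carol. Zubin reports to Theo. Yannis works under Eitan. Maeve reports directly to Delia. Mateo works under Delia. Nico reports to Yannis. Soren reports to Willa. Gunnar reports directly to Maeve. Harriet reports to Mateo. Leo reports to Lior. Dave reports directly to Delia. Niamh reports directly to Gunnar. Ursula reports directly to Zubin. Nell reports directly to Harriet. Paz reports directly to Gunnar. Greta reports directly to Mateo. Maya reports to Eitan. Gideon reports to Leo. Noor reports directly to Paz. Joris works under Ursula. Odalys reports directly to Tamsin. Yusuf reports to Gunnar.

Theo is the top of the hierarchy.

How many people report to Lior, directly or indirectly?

2

Lior directly manages Leo. Under Leo: Gideon (1). That's 2 in total.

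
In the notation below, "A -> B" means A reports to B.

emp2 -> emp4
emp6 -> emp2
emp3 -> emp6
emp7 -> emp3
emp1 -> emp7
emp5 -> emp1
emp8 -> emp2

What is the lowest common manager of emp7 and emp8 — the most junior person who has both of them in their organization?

emp7's chain of managers is emp3, emp6, emp2, emp4. emp8's chain of managers is emp2, emp4. The first manager that appears in both chains is emp2.

emp2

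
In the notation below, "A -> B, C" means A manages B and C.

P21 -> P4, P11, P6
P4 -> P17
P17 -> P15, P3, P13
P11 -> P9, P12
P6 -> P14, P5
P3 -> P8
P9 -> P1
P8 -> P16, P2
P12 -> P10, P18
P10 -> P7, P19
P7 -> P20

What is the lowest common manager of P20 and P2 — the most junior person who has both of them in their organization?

P20's chain of managers is P7, P10, P12, P11, P21. P2's chain of managers is P8, P3, P17, P4, P21. The first manager that appears in both chains is P21.

P21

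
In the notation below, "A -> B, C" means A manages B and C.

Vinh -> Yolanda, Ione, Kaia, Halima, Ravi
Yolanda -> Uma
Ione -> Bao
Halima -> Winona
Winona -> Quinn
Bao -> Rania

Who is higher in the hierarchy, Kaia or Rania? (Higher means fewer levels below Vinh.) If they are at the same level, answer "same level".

Kaia

Kaia is 1 level below Vinh; Rania is 3. Kaia is higher.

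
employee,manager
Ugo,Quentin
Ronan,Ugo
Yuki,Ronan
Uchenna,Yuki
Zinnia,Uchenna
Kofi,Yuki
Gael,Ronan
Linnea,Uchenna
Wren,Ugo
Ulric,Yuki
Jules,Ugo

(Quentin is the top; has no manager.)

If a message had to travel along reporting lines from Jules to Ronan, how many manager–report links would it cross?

2

Jules is 1 level below Ugo, and Ronan is 1 level below Ugo (their lowest common manager). The shortest path runs up from Jules to Ugo and back down to Ronan: 1 + 1 = 2 links.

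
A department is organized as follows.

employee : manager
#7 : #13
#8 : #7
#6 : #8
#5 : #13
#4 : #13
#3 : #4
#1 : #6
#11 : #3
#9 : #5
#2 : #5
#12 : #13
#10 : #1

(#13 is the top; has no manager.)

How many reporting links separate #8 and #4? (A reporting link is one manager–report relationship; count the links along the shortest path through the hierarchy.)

#8 is 2 levels below #13, and #4 is 1 level below #13 (their lowest common manager). The shortest path runs up from #8 to #13 and back down to #4: 2 + 1 = 3 links.

3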